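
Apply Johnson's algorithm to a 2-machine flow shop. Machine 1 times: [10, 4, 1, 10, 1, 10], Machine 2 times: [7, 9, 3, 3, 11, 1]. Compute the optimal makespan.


Apply Johnson's rule:
  Group 1 (a <= b): [(3, 1, 3), (5, 1, 11), (2, 4, 9)]
  Group 2 (a > b): [(1, 10, 7), (4, 10, 3), (6, 10, 1)]
Optimal job order: [3, 5, 2, 1, 4, 6]
Schedule:
  Job 3: M1 done at 1, M2 done at 4
  Job 5: M1 done at 2, M2 done at 15
  Job 2: M1 done at 6, M2 done at 24
  Job 1: M1 done at 16, M2 done at 31
  Job 4: M1 done at 26, M2 done at 34
  Job 6: M1 done at 36, M2 done at 37
Makespan = 37

37


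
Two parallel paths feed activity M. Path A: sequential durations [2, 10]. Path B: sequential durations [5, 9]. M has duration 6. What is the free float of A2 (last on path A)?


ES(A2) = sum of predecessors on chain A = 2
EF(A2) = ES + duration = 2 + 10 = 12
Successor of A2 is M. ES(M) = max(sum(A), sum(B)) = max(12, 14) = 14
Free float = ES(successor) - EF(current) = 14 - 12 = 2

2


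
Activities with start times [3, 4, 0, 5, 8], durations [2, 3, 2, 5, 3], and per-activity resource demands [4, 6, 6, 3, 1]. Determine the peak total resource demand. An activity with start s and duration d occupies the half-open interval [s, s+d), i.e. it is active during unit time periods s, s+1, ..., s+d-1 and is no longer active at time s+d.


Each activity i is active on [start_i, start_i + duration_i).
Compute total resource usage per time slot:
  t=0: active resources = [6], total = 6
  t=1: active resources = [6], total = 6
  t=2: active resources = [], total = 0
  t=3: active resources = [4], total = 4
  t=4: active resources = [4, 6], total = 10
  t=5: active resources = [6, 3], total = 9
  t=6: active resources = [6, 3], total = 9
  t=7: active resources = [3], total = 3
  t=8: active resources = [3, 1], total = 4
  t=9: active resources = [3, 1], total = 4
  t=10: active resources = [1], total = 1
Peak resource demand = 10

10


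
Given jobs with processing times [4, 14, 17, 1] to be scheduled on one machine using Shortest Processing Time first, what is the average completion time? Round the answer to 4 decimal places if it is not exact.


Sort jobs by processing time (SPT order): [1, 4, 14, 17]
Compute completion times sequentially:
  Job 1: processing = 1, completes at 1
  Job 2: processing = 4, completes at 5
  Job 3: processing = 14, completes at 19
  Job 4: processing = 17, completes at 36
Sum of completion times = 61
Average completion time = 61/4 = 15.25

15.25


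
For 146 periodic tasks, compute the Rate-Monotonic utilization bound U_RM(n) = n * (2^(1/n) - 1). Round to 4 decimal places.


Compute 2^(1/146) = 1.0047588711
Subtract 1: 1.0047588711 - 1 = 0.0047588711
Multiply by n: 146 * 0.0047588711 = 0.6947951806
Round to 4 dp: 0.6948

0.6948


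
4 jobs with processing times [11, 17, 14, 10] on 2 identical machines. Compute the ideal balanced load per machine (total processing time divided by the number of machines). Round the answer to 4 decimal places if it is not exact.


Total processing time = 11 + 17 + 14 + 10 = 52
Number of machines = 2
Ideal balanced load = 52 / 2 = 26.0

26.0


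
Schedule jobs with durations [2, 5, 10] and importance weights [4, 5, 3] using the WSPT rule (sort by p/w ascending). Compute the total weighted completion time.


Compute p/w ratios and sort ascending (WSPT): [(2, 4), (5, 5), (10, 3)]
Compute weighted completion times:
  Job (p=2,w=4): C=2, w*C=4*2=8
  Job (p=5,w=5): C=7, w*C=5*7=35
  Job (p=10,w=3): C=17, w*C=3*17=51
Total weighted completion time = 94

94


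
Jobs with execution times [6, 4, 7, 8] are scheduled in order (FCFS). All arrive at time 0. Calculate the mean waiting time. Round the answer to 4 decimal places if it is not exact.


FCFS order (as given): [6, 4, 7, 8]
Waiting times:
  Job 1: wait = 0
  Job 2: wait = 6
  Job 3: wait = 10
  Job 4: wait = 17
Sum of waiting times = 33
Average waiting time = 33/4 = 8.25

8.25


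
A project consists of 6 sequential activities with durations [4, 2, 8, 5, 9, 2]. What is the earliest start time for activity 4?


Activity 4 starts after activities 1 through 3 complete.
Predecessor durations: [4, 2, 8]
ES = 4 + 2 + 8 = 14

14


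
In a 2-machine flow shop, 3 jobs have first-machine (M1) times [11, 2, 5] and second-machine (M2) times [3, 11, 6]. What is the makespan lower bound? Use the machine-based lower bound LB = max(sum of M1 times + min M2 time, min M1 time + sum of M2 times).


LB1 = sum(M1 times) + min(M2 times) = 18 + 3 = 21
LB2 = min(M1 times) + sum(M2 times) = 2 + 20 = 22
Lower bound = max(LB1, LB2) = max(21, 22) = 22

22


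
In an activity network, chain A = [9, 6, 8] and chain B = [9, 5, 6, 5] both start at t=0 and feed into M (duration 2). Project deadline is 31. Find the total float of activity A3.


Forward pass: ES(A3) = sum of predecessors on chain A = 15
EF = ES + duration = 15 + 8 = 23
Backward pass: LF(M) = deadline = 31; LS(M) = 31 - 2 = 29
LF(A3) = LS(M) - sum(successors on chain A) = 29 - 0 = 29
LS = LF - duration = 29 - 8 = 21
Total float = LS - ES = 21 - 15 = 6

6


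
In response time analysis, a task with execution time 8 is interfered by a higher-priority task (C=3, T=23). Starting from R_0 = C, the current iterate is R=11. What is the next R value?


R_next = C + ceil(R_prev / T_hp) * C_hp
ceil(11 / 23) = ceil(0.4783) = 1
Interference = 1 * 3 = 3
R_next = 8 + 3 = 11
R_next = R_prev, so the iteration has converged (response time = 11).

11


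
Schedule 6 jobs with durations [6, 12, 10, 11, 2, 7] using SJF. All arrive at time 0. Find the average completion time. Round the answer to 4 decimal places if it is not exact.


SJF order (ascending): [2, 6, 7, 10, 11, 12]
Completion times:
  Job 1: burst=2, C=2
  Job 2: burst=6, C=8
  Job 3: burst=7, C=15
  Job 4: burst=10, C=25
  Job 5: burst=11, C=36
  Job 6: burst=12, C=48
Average completion = 134/6 = 22.3333

22.3333


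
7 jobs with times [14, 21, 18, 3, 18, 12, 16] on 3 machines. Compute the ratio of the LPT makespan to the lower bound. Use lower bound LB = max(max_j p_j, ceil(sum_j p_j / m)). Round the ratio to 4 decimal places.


LPT order: [21, 18, 18, 16, 14, 12, 3]
Machine loads after assignment: [33, 34, 35]
LPT makespan = 35
Lower bound = max(max_job, ceil(total/3)) = max(21, 34) = 34
Ratio = 35 / 34 = 1.0294

1.0294


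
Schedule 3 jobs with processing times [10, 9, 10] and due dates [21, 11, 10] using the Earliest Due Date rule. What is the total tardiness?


Sort by due date (EDD order): [(10, 10), (9, 11), (10, 21)]
Compute completion times and tardiness:
  Job 1: p=10, d=10, C=10, tardiness=max(0,10-10)=0
  Job 2: p=9, d=11, C=19, tardiness=max(0,19-11)=8
  Job 3: p=10, d=21, C=29, tardiness=max(0,29-21)=8
Total tardiness = 16

16


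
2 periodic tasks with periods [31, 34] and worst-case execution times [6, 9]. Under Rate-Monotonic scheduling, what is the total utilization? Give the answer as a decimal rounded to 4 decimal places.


Compute individual utilizations (exact fractions):
  Task 1: C/T = 6/31 (approx. 0.1935)
  Task 2: C/T = 9/34 (approx. 0.2647)
Total utilization U = 6/31 + 9/34 = 483/1054
Rounded to 4 decimal places: U = 0.4583
RM (Liu & Layland) bound for 2 tasks = 0.828427; compare with U = 483/1054 (approx. 0.458254)
U <= bound, so schedulable by RM sufficient condition.

0.4583


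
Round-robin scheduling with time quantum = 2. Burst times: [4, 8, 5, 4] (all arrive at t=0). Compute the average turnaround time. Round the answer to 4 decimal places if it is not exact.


Time quantum = 2
Execution trace:
  J1 runs 2 units, time = 2
  J2 runs 2 units, time = 4
  J3 runs 2 units, time = 6
  J4 runs 2 units, time = 8
  J1 runs 2 units, time = 10
  J2 runs 2 units, time = 12
  J3 runs 2 units, time = 14
  J4 runs 2 units, time = 16
  J2 runs 2 units, time = 18
  J3 runs 1 units, time = 19
  J2 runs 2 units, time = 21
Finish times: [10, 21, 19, 16]
Average turnaround = 66/4 = 16.5

16.5


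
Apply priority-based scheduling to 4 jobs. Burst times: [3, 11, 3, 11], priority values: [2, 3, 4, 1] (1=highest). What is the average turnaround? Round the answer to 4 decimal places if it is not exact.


Sort by priority (ascending = highest first):
Order: [(1, 11), (2, 3), (3, 11), (4, 3)]
Completion times:
  Priority 1, burst=11, C=11
  Priority 2, burst=3, C=14
  Priority 3, burst=11, C=25
  Priority 4, burst=3, C=28
Average turnaround = 78/4 = 19.5

19.5


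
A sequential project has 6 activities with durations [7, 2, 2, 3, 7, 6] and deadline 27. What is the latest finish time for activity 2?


LF(activity 2) = deadline - sum of successor durations
Successors: activities 3 through 6 with durations [2, 3, 7, 6]
Sum of successor durations = 18
LF = 27 - 18 = 9

9


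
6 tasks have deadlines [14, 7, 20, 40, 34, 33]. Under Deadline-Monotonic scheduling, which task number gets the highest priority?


Sort tasks by relative deadline (ascending):
  Task 2: deadline = 7
  Task 1: deadline = 14
  Task 3: deadline = 20
  Task 6: deadline = 33
  Task 5: deadline = 34
  Task 4: deadline = 40
Priority order (highest first): [2, 1, 3, 6, 5, 4]
Highest priority task = 2

2


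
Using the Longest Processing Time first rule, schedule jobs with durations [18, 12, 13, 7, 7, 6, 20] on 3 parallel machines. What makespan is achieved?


Sort jobs in decreasing order (LPT): [20, 18, 13, 12, 7, 7, 6]
Assign each job to the least loaded machine:
  Machine 1: jobs [20, 7], load = 27
  Machine 2: jobs [18, 7, 6], load = 31
  Machine 3: jobs [13, 12], load = 25
Makespan = max load = 31

31


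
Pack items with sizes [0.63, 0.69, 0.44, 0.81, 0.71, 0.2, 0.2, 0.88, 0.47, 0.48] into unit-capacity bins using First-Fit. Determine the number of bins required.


Place items sequentially using First-Fit:
  Item 0.63 -> new Bin 1
  Item 0.69 -> new Bin 2
  Item 0.44 -> new Bin 3
  Item 0.81 -> new Bin 4
  Item 0.71 -> new Bin 5
  Item 0.2 -> Bin 1 (now 0.83)
  Item 0.2 -> Bin 2 (now 0.89)
  Item 0.88 -> new Bin 6
  Item 0.47 -> Bin 3 (now 0.91)
  Item 0.48 -> new Bin 7
Total bins used = 7

7


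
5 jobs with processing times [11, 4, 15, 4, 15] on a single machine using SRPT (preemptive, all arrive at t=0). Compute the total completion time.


Since all jobs arrive at t=0, SRPT equals SPT ordering.
SPT order: [4, 4, 11, 15, 15]
Completion times:
  Job 1: p=4, C=4
  Job 2: p=4, C=8
  Job 3: p=11, C=19
  Job 4: p=15, C=34
  Job 5: p=15, C=49
Total completion time = 4 + 8 + 19 + 34 + 49 = 114

114


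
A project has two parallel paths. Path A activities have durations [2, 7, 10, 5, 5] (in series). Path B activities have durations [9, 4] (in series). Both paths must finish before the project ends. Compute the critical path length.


Path A total = 2 + 7 + 10 + 5 + 5 = 29
Path B total = 9 + 4 = 13
Critical path = longest path = max(29, 13) = 29

29


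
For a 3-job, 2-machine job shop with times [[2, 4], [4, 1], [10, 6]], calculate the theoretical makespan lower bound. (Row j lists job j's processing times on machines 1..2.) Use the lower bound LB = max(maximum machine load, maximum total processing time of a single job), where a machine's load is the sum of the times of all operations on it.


Machine loads:
  Machine 1: 2 + 4 + 10 = 16
  Machine 2: 4 + 1 + 6 = 11
Max machine load = 16
Job totals:
  Job 1: 6
  Job 2: 5
  Job 3: 16
Max job total = 16
Lower bound = max(16, 16) = 16

16


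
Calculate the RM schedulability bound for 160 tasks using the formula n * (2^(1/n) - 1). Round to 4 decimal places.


Compute 2^(1/160) = 1.0043415673
Subtract 1: 1.0043415673 - 1 = 0.0043415673
Multiply by n: 160 * 0.0043415673 = 0.6946507680
Round to 4 dp: 0.6947

0.6947


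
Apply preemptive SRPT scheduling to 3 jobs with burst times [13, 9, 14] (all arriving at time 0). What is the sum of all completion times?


Since all jobs arrive at t=0, SRPT equals SPT ordering.
SPT order: [9, 13, 14]
Completion times:
  Job 1: p=9, C=9
  Job 2: p=13, C=22
  Job 3: p=14, C=36
Total completion time = 9 + 22 + 36 = 67

67


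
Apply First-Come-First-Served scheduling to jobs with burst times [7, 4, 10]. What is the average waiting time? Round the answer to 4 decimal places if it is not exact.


FCFS order (as given): [7, 4, 10]
Waiting times:
  Job 1: wait = 0
  Job 2: wait = 7
  Job 3: wait = 11
Sum of waiting times = 18
Average waiting time = 18/3 = 6.0

6.0


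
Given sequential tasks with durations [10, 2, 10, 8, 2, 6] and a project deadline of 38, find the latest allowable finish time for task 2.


LF(activity 2) = deadline - sum of successor durations
Successors: activities 3 through 6 with durations [10, 8, 2, 6]
Sum of successor durations = 26
LF = 38 - 26 = 12

12


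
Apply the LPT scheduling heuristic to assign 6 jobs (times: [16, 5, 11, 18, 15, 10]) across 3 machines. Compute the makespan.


Sort jobs in decreasing order (LPT): [18, 16, 15, 11, 10, 5]
Assign each job to the least loaded machine:
  Machine 1: jobs [18, 5], load = 23
  Machine 2: jobs [16, 10], load = 26
  Machine 3: jobs [15, 11], load = 26
Makespan = max load = 26

26


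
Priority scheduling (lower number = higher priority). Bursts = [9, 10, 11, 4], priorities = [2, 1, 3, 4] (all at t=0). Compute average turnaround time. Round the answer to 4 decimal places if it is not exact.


Sort by priority (ascending = highest first):
Order: [(1, 10), (2, 9), (3, 11), (4, 4)]
Completion times:
  Priority 1, burst=10, C=10
  Priority 2, burst=9, C=19
  Priority 3, burst=11, C=30
  Priority 4, burst=4, C=34
Average turnaround = 93/4 = 23.25

23.25


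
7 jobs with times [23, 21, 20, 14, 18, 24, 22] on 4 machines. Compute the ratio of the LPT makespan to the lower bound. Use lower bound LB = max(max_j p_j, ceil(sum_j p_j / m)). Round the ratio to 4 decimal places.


LPT order: [24, 23, 22, 21, 20, 18, 14]
Machine loads after assignment: [24, 37, 40, 41]
LPT makespan = 41
Lower bound = max(max_job, ceil(total/4)) = max(24, 36) = 36
Ratio = 41 / 36 = 1.1389

1.1389


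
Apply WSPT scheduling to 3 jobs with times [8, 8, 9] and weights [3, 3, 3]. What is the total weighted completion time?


Compute p/w ratios and sort ascending (WSPT): [(8, 3), (8, 3), (9, 3)]
Compute weighted completion times:
  Job (p=8,w=3): C=8, w*C=3*8=24
  Job (p=8,w=3): C=16, w*C=3*16=48
  Job (p=9,w=3): C=25, w*C=3*25=75
Total weighted completion time = 147

147


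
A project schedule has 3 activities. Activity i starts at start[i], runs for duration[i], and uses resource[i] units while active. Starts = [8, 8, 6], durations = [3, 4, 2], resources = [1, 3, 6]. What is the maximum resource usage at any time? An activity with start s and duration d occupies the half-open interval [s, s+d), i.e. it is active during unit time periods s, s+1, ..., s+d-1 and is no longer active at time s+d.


Each activity i is active on [start_i, start_i + duration_i).
Compute total resource usage per time slot:
  t=0: active resources = [], total = 0
  t=1: active resources = [], total = 0
  t=2: active resources = [], total = 0
  t=3: active resources = [], total = 0
  t=4: active resources = [], total = 0
  t=5: active resources = [], total = 0
  t=6: active resources = [6], total = 6
  t=7: active resources = [6], total = 6
  t=8: active resources = [1, 3], total = 4
  t=9: active resources = [1, 3], total = 4
  t=10: active resources = [1, 3], total = 4
  t=11: active resources = [3], total = 3
Peak resource demand = 6

6


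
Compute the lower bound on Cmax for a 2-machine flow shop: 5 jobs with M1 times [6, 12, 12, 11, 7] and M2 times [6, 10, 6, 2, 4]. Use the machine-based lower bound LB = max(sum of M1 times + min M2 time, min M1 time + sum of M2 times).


LB1 = sum(M1 times) + min(M2 times) = 48 + 2 = 50
LB2 = min(M1 times) + sum(M2 times) = 6 + 28 = 34
Lower bound = max(LB1, LB2) = max(50, 34) = 50

50


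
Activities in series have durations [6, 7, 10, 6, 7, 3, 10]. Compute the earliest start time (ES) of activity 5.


Activity 5 starts after activities 1 through 4 complete.
Predecessor durations: [6, 7, 10, 6]
ES = 6 + 7 + 10 + 6 = 29

29


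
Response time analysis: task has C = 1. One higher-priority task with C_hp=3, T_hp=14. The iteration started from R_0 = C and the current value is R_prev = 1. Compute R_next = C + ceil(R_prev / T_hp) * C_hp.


R_next = C + ceil(R_prev / T_hp) * C_hp
ceil(1 / 14) = ceil(0.0714) = 1
Interference = 1 * 3 = 3
R_next = 1 + 3 = 4

4


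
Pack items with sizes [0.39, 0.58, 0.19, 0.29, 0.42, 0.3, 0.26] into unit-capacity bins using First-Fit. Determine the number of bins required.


Place items sequentially using First-Fit:
  Item 0.39 -> new Bin 1
  Item 0.58 -> Bin 1 (now 0.97)
  Item 0.19 -> new Bin 2
  Item 0.29 -> Bin 2 (now 0.48)
  Item 0.42 -> Bin 2 (now 0.9)
  Item 0.3 -> new Bin 3
  Item 0.26 -> Bin 3 (now 0.56)
Total bins used = 3

3


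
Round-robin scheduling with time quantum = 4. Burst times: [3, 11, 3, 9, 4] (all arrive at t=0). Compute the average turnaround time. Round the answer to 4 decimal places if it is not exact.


Time quantum = 4
Execution trace:
  J1 runs 3 units, time = 3
  J2 runs 4 units, time = 7
  J3 runs 3 units, time = 10
  J4 runs 4 units, time = 14
  J5 runs 4 units, time = 18
  J2 runs 4 units, time = 22
  J4 runs 4 units, time = 26
  J2 runs 3 units, time = 29
  J4 runs 1 units, time = 30
Finish times: [3, 29, 10, 30, 18]
Average turnaround = 90/5 = 18.0

18.0


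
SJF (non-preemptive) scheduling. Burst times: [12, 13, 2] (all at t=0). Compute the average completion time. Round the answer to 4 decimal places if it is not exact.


SJF order (ascending): [2, 12, 13]
Completion times:
  Job 1: burst=2, C=2
  Job 2: burst=12, C=14
  Job 3: burst=13, C=27
Average completion = 43/3 = 14.3333

14.3333


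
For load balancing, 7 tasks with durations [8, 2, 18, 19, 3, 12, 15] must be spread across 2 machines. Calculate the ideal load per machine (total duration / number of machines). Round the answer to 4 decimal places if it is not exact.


Total processing time = 8 + 2 + 18 + 19 + 3 + 12 + 15 = 77
Number of machines = 2
Ideal balanced load = 77 / 2 = 38.5

38.5


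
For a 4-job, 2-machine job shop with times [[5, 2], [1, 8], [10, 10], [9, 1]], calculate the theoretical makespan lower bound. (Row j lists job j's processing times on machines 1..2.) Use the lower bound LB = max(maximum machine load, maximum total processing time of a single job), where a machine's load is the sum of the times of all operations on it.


Machine loads:
  Machine 1: 5 + 1 + 10 + 9 = 25
  Machine 2: 2 + 8 + 10 + 1 = 21
Max machine load = 25
Job totals:
  Job 1: 7
  Job 2: 9
  Job 3: 20
  Job 4: 10
Max job total = 20
Lower bound = max(25, 20) = 25

25


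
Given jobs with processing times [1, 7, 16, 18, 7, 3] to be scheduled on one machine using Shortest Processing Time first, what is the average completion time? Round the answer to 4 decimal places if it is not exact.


Sort jobs by processing time (SPT order): [1, 3, 7, 7, 16, 18]
Compute completion times sequentially:
  Job 1: processing = 1, completes at 1
  Job 2: processing = 3, completes at 4
  Job 3: processing = 7, completes at 11
  Job 4: processing = 7, completes at 18
  Job 5: processing = 16, completes at 34
  Job 6: processing = 18, completes at 52
Sum of completion times = 120
Average completion time = 120/6 = 20.0

20.0


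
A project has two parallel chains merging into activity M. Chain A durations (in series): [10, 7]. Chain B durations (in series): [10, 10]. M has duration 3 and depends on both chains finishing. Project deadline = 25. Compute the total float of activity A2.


Forward pass: ES(A2) = sum of predecessors on chain A = 10
EF = ES + duration = 10 + 7 = 17
Backward pass: LF(M) = deadline = 25; LS(M) = 25 - 3 = 22
LF(A2) = LS(M) - sum(successors on chain A) = 22 - 0 = 22
LS = LF - duration = 22 - 7 = 15
Total float = LS - ES = 15 - 10 = 5

5


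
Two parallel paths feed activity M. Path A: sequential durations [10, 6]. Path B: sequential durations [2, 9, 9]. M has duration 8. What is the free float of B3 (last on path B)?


ES(B3) = sum of predecessors on chain B = 11
EF(B3) = ES + duration = 11 + 9 = 20
Successor of B3 is M. ES(M) = max(sum(A), sum(B)) = max(16, 20) = 20
Free float = ES(successor) - EF(current) = 20 - 20 = 0

0


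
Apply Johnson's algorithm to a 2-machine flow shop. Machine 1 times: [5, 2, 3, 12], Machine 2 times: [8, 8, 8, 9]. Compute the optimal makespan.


Apply Johnson's rule:
  Group 1 (a <= b): [(2, 2, 8), (3, 3, 8), (1, 5, 8)]
  Group 2 (a > b): [(4, 12, 9)]
Optimal job order: [2, 3, 1, 4]
Schedule:
  Job 2: M1 done at 2, M2 done at 10
  Job 3: M1 done at 5, M2 done at 18
  Job 1: M1 done at 10, M2 done at 26
  Job 4: M1 done at 22, M2 done at 35
Makespan = 35

35


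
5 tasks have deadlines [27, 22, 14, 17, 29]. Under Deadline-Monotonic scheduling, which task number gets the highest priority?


Sort tasks by relative deadline (ascending):
  Task 3: deadline = 14
  Task 4: deadline = 17
  Task 2: deadline = 22
  Task 1: deadline = 27
  Task 5: deadline = 29
Priority order (highest first): [3, 4, 2, 1, 5]
Highest priority task = 3

3


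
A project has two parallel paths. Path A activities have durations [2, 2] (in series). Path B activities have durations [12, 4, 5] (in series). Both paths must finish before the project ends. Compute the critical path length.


Path A total = 2 + 2 = 4
Path B total = 12 + 4 + 5 = 21
Critical path = longest path = max(4, 21) = 21

21


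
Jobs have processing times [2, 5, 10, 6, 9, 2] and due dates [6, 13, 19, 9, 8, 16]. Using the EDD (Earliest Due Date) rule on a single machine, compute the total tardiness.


Sort by due date (EDD order): [(2, 6), (9, 8), (6, 9), (5, 13), (2, 16), (10, 19)]
Compute completion times and tardiness:
  Job 1: p=2, d=6, C=2, tardiness=max(0,2-6)=0
  Job 2: p=9, d=8, C=11, tardiness=max(0,11-8)=3
  Job 3: p=6, d=9, C=17, tardiness=max(0,17-9)=8
  Job 4: p=5, d=13, C=22, tardiness=max(0,22-13)=9
  Job 5: p=2, d=16, C=24, tardiness=max(0,24-16)=8
  Job 6: p=10, d=19, C=34, tardiness=max(0,34-19)=15
Total tardiness = 43

43


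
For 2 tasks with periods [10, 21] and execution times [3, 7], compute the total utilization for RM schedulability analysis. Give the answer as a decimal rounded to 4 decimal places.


Compute individual utilizations (exact fractions):
  Task 1: C/T = 3/10 (approx. 0.3)
  Task 2: C/T = 7/21 = 1/3 (approx. 0.3333)
Total utilization U = 3/10 + 1/3 = 19/30
Rounded to 4 decimal places: U = 0.6333
RM (Liu & Layland) bound for 2 tasks = 0.828427; compare with U = 19/30 (approx. 0.633333)
U <= bound, so schedulable by RM sufficient condition.

0.6333


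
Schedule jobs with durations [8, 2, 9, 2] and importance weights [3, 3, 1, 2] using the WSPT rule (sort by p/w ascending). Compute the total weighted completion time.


Compute p/w ratios and sort ascending (WSPT): [(2, 3), (2, 2), (8, 3), (9, 1)]
Compute weighted completion times:
  Job (p=2,w=3): C=2, w*C=3*2=6
  Job (p=2,w=2): C=4, w*C=2*4=8
  Job (p=8,w=3): C=12, w*C=3*12=36
  Job (p=9,w=1): C=21, w*C=1*21=21
Total weighted completion time = 71

71


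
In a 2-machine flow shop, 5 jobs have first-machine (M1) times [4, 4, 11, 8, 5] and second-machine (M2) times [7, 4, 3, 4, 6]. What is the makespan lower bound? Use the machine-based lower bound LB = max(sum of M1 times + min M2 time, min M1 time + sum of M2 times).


LB1 = sum(M1 times) + min(M2 times) = 32 + 3 = 35
LB2 = min(M1 times) + sum(M2 times) = 4 + 24 = 28
Lower bound = max(LB1, LB2) = max(35, 28) = 35

35


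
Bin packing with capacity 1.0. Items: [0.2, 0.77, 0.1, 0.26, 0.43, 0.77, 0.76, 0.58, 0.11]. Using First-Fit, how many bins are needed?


Place items sequentially using First-Fit:
  Item 0.2 -> new Bin 1
  Item 0.77 -> Bin 1 (now 0.97)
  Item 0.1 -> new Bin 2
  Item 0.26 -> Bin 2 (now 0.36)
  Item 0.43 -> Bin 2 (now 0.79)
  Item 0.77 -> new Bin 3
  Item 0.76 -> new Bin 4
  Item 0.58 -> new Bin 5
  Item 0.11 -> Bin 2 (now 0.9)
Total bins used = 5

5


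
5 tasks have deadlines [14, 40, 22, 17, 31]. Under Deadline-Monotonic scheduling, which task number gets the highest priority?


Sort tasks by relative deadline (ascending):
  Task 1: deadline = 14
  Task 4: deadline = 17
  Task 3: deadline = 22
  Task 5: deadline = 31
  Task 2: deadline = 40
Priority order (highest first): [1, 4, 3, 5, 2]
Highest priority task = 1

1


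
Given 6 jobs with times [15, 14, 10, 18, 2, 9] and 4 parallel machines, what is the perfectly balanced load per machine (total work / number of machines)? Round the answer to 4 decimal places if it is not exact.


Total processing time = 15 + 14 + 10 + 18 + 2 + 9 = 68
Number of machines = 4
Ideal balanced load = 68 / 4 = 17.0

17.0


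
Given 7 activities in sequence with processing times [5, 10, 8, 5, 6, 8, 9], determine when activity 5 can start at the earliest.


Activity 5 starts after activities 1 through 4 complete.
Predecessor durations: [5, 10, 8, 5]
ES = 5 + 10 + 8 + 5 = 28

28


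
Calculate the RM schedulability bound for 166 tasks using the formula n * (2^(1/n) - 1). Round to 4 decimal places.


Compute 2^(1/166) = 1.0041843153
Subtract 1: 1.0041843153 - 1 = 0.0041843153
Multiply by n: 166 * 0.0041843153 = 0.6945963398
Round to 4 dp: 0.6946

0.6946


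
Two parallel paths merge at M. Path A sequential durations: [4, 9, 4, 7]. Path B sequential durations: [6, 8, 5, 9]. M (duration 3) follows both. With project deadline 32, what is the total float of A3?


Forward pass: ES(A3) = sum of predecessors on chain A = 13
EF = ES + duration = 13 + 4 = 17
Backward pass: LF(M) = deadline = 32; LS(M) = 32 - 3 = 29
LF(A3) = LS(M) - sum(successors on chain A) = 29 - 7 = 22
LS = LF - duration = 22 - 4 = 18
Total float = LS - ES = 18 - 13 = 5

5


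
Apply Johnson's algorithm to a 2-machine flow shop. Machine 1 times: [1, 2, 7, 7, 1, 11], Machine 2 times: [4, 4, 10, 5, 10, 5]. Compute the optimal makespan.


Apply Johnson's rule:
  Group 1 (a <= b): [(1, 1, 4), (5, 1, 10), (2, 2, 4), (3, 7, 10)]
  Group 2 (a > b): [(4, 7, 5), (6, 11, 5)]
Optimal job order: [1, 5, 2, 3, 4, 6]
Schedule:
  Job 1: M1 done at 1, M2 done at 5
  Job 5: M1 done at 2, M2 done at 15
  Job 2: M1 done at 4, M2 done at 19
  Job 3: M1 done at 11, M2 done at 29
  Job 4: M1 done at 18, M2 done at 34
  Job 6: M1 done at 29, M2 done at 39
Makespan = 39

39


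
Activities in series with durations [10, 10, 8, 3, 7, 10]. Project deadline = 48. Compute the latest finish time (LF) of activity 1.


LF(activity 1) = deadline - sum of successor durations
Successors: activities 2 through 6 with durations [10, 8, 3, 7, 10]
Sum of successor durations = 38
LF = 48 - 38 = 10

10


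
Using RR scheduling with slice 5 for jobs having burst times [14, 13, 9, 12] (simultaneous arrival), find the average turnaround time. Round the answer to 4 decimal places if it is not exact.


Time quantum = 5
Execution trace:
  J1 runs 5 units, time = 5
  J2 runs 5 units, time = 10
  J3 runs 5 units, time = 15
  J4 runs 5 units, time = 20
  J1 runs 5 units, time = 25
  J2 runs 5 units, time = 30
  J3 runs 4 units, time = 34
  J4 runs 5 units, time = 39
  J1 runs 4 units, time = 43
  J2 runs 3 units, time = 46
  J4 runs 2 units, time = 48
Finish times: [43, 46, 34, 48]
Average turnaround = 171/4 = 42.75

42.75


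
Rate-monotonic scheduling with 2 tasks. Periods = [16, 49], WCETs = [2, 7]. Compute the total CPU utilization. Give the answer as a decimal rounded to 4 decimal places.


Compute individual utilizations (exact fractions):
  Task 1: C/T = 2/16 = 1/8 (approx. 0.125)
  Task 2: C/T = 7/49 = 1/7 (approx. 0.1429)
Total utilization U = 1/8 + 1/7 = 15/56
Rounded to 4 decimal places: U = 0.2679
RM (Liu & Layland) bound for 2 tasks = 0.828427; compare with U = 15/56 (approx. 0.267857)
U <= bound, so schedulable by RM sufficient condition.

0.2679


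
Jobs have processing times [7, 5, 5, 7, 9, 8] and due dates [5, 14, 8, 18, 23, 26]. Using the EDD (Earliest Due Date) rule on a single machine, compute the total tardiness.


Sort by due date (EDD order): [(7, 5), (5, 8), (5, 14), (7, 18), (9, 23), (8, 26)]
Compute completion times and tardiness:
  Job 1: p=7, d=5, C=7, tardiness=max(0,7-5)=2
  Job 2: p=5, d=8, C=12, tardiness=max(0,12-8)=4
  Job 3: p=5, d=14, C=17, tardiness=max(0,17-14)=3
  Job 4: p=7, d=18, C=24, tardiness=max(0,24-18)=6
  Job 5: p=9, d=23, C=33, tardiness=max(0,33-23)=10
  Job 6: p=8, d=26, C=41, tardiness=max(0,41-26)=15
Total tardiness = 40

40


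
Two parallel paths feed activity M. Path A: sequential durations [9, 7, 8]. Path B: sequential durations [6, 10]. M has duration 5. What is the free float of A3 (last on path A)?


ES(A3) = sum of predecessors on chain A = 16
EF(A3) = ES + duration = 16 + 8 = 24
Successor of A3 is M. ES(M) = max(sum(A), sum(B)) = max(24, 16) = 24
Free float = ES(successor) - EF(current) = 24 - 24 = 0

0


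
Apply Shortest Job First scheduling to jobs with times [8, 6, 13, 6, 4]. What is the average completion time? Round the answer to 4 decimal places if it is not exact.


SJF order (ascending): [4, 6, 6, 8, 13]
Completion times:
  Job 1: burst=4, C=4
  Job 2: burst=6, C=10
  Job 3: burst=6, C=16
  Job 4: burst=8, C=24
  Job 5: burst=13, C=37
Average completion = 91/5 = 18.2

18.2


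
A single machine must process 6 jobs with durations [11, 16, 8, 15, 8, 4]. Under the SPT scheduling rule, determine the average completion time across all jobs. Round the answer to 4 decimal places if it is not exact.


Sort jobs by processing time (SPT order): [4, 8, 8, 11, 15, 16]
Compute completion times sequentially:
  Job 1: processing = 4, completes at 4
  Job 2: processing = 8, completes at 12
  Job 3: processing = 8, completes at 20
  Job 4: processing = 11, completes at 31
  Job 5: processing = 15, completes at 46
  Job 6: processing = 16, completes at 62
Sum of completion times = 175
Average completion time = 175/6 = 29.1667

29.1667


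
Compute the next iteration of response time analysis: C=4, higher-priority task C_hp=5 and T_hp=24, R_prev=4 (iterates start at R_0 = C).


R_next = C + ceil(R_prev / T_hp) * C_hp
ceil(4 / 24) = ceil(0.1667) = 1
Interference = 1 * 5 = 5
R_next = 4 + 5 = 9

9


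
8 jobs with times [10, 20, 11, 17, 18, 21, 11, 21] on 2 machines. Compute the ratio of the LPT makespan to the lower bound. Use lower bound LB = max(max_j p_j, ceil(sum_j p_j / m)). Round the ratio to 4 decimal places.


LPT order: [21, 21, 20, 18, 17, 11, 11, 10]
Machine loads after assignment: [63, 66]
LPT makespan = 66
Lower bound = max(max_job, ceil(total/2)) = max(21, 65) = 65
Ratio = 66 / 65 = 1.0154

1.0154


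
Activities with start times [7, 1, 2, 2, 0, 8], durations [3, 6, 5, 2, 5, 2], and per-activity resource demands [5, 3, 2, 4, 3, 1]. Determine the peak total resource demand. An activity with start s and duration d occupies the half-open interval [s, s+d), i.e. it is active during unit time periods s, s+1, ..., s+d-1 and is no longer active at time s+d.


Each activity i is active on [start_i, start_i + duration_i).
Compute total resource usage per time slot:
  t=0: active resources = [3], total = 3
  t=1: active resources = [3, 3], total = 6
  t=2: active resources = [3, 2, 4, 3], total = 12
  t=3: active resources = [3, 2, 4, 3], total = 12
  t=4: active resources = [3, 2, 3], total = 8
  t=5: active resources = [3, 2], total = 5
  t=6: active resources = [3, 2], total = 5
  t=7: active resources = [5], total = 5
  t=8: active resources = [5, 1], total = 6
  t=9: active resources = [5, 1], total = 6
Peak resource demand = 12

12


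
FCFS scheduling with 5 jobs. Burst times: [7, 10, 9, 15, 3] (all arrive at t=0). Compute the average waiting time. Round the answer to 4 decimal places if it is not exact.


FCFS order (as given): [7, 10, 9, 15, 3]
Waiting times:
  Job 1: wait = 0
  Job 2: wait = 7
  Job 3: wait = 17
  Job 4: wait = 26
  Job 5: wait = 41
Sum of waiting times = 91
Average waiting time = 91/5 = 18.2

18.2


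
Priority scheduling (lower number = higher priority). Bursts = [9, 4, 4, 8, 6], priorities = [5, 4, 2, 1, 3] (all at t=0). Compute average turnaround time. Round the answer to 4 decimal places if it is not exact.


Sort by priority (ascending = highest first):
Order: [(1, 8), (2, 4), (3, 6), (4, 4), (5, 9)]
Completion times:
  Priority 1, burst=8, C=8
  Priority 2, burst=4, C=12
  Priority 3, burst=6, C=18
  Priority 4, burst=4, C=22
  Priority 5, burst=9, C=31
Average turnaround = 91/5 = 18.2

18.2


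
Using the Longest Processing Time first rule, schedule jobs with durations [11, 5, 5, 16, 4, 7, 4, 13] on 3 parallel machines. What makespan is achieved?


Sort jobs in decreasing order (LPT): [16, 13, 11, 7, 5, 5, 4, 4]
Assign each job to the least loaded machine:
  Machine 1: jobs [16, 5], load = 21
  Machine 2: jobs [13, 5, 4], load = 22
  Machine 3: jobs [11, 7, 4], load = 22
Makespan = max load = 22

22


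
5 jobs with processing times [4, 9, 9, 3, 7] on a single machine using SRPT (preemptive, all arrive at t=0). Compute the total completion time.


Since all jobs arrive at t=0, SRPT equals SPT ordering.
SPT order: [3, 4, 7, 9, 9]
Completion times:
  Job 1: p=3, C=3
  Job 2: p=4, C=7
  Job 3: p=7, C=14
  Job 4: p=9, C=23
  Job 5: p=9, C=32
Total completion time = 3 + 7 + 14 + 23 + 32 = 79

79


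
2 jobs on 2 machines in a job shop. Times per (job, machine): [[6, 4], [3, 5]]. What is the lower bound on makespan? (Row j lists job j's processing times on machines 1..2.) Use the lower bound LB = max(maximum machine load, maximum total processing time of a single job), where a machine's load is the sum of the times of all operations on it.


Machine loads:
  Machine 1: 6 + 3 = 9
  Machine 2: 4 + 5 = 9
Max machine load = 9
Job totals:
  Job 1: 10
  Job 2: 8
Max job total = 10
Lower bound = max(9, 10) = 10

10


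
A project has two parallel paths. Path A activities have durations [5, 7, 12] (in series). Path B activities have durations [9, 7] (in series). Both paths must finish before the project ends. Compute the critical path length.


Path A total = 5 + 7 + 12 = 24
Path B total = 9 + 7 = 16
Critical path = longest path = max(24, 16) = 24

24


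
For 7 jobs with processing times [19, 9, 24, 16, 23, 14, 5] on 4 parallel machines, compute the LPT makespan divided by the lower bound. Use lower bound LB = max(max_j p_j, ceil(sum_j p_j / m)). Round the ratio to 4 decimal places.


LPT order: [24, 23, 19, 16, 14, 9, 5]
Machine loads after assignment: [24, 28, 28, 30]
LPT makespan = 30
Lower bound = max(max_job, ceil(total/4)) = max(24, 28) = 28
Ratio = 30 / 28 = 1.0714

1.0714


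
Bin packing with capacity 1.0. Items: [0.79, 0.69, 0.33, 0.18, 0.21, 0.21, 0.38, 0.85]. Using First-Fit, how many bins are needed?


Place items sequentially using First-Fit:
  Item 0.79 -> new Bin 1
  Item 0.69 -> new Bin 2
  Item 0.33 -> new Bin 3
  Item 0.18 -> Bin 1 (now 0.97)
  Item 0.21 -> Bin 2 (now 0.9)
  Item 0.21 -> Bin 3 (now 0.54)
  Item 0.38 -> Bin 3 (now 0.92)
  Item 0.85 -> new Bin 4
Total bins used = 4

4


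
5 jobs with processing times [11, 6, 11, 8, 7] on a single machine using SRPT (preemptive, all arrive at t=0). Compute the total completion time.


Since all jobs arrive at t=0, SRPT equals SPT ordering.
SPT order: [6, 7, 8, 11, 11]
Completion times:
  Job 1: p=6, C=6
  Job 2: p=7, C=13
  Job 3: p=8, C=21
  Job 4: p=11, C=32
  Job 5: p=11, C=43
Total completion time = 6 + 13 + 21 + 32 + 43 = 115

115


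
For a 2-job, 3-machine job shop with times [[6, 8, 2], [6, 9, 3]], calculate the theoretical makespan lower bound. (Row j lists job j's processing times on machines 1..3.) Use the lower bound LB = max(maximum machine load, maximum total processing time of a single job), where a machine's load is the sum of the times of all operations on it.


Machine loads:
  Machine 1: 6 + 6 = 12
  Machine 2: 8 + 9 = 17
  Machine 3: 2 + 3 = 5
Max machine load = 17
Job totals:
  Job 1: 16
  Job 2: 18
Max job total = 18
Lower bound = max(17, 18) = 18

18


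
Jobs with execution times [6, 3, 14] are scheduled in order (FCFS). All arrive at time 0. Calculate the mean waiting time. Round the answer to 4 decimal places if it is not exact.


FCFS order (as given): [6, 3, 14]
Waiting times:
  Job 1: wait = 0
  Job 2: wait = 6
  Job 3: wait = 9
Sum of waiting times = 15
Average waiting time = 15/3 = 5.0

5.0


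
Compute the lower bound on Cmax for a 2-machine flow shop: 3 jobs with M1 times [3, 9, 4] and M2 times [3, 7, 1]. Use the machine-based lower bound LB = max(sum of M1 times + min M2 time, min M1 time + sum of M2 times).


LB1 = sum(M1 times) + min(M2 times) = 16 + 1 = 17
LB2 = min(M1 times) + sum(M2 times) = 3 + 11 = 14
Lower bound = max(LB1, LB2) = max(17, 14) = 17

17


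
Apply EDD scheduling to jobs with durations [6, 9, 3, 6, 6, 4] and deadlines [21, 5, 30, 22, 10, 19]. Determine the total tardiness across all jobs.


Sort by due date (EDD order): [(9, 5), (6, 10), (4, 19), (6, 21), (6, 22), (3, 30)]
Compute completion times and tardiness:
  Job 1: p=9, d=5, C=9, tardiness=max(0,9-5)=4
  Job 2: p=6, d=10, C=15, tardiness=max(0,15-10)=5
  Job 3: p=4, d=19, C=19, tardiness=max(0,19-19)=0
  Job 4: p=6, d=21, C=25, tardiness=max(0,25-21)=4
  Job 5: p=6, d=22, C=31, tardiness=max(0,31-22)=9
  Job 6: p=3, d=30, C=34, tardiness=max(0,34-30)=4
Total tardiness = 26

26


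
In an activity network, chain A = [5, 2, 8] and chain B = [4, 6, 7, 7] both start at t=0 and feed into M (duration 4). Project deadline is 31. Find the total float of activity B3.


Forward pass: ES(B3) = sum of predecessors on chain B = 10
EF = ES + duration = 10 + 7 = 17
Backward pass: LF(M) = deadline = 31; LS(M) = 31 - 4 = 27
LF(B3) = LS(M) - sum(successors on chain B) = 27 - 7 = 20
LS = LF - duration = 20 - 7 = 13
Total float = LS - ES = 13 - 10 = 3

3


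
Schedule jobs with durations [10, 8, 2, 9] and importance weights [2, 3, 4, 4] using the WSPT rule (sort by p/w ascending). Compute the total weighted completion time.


Compute p/w ratios and sort ascending (WSPT): [(2, 4), (9, 4), (8, 3), (10, 2)]
Compute weighted completion times:
  Job (p=2,w=4): C=2, w*C=4*2=8
  Job (p=9,w=4): C=11, w*C=4*11=44
  Job (p=8,w=3): C=19, w*C=3*19=57
  Job (p=10,w=2): C=29, w*C=2*29=58
Total weighted completion time = 167

167


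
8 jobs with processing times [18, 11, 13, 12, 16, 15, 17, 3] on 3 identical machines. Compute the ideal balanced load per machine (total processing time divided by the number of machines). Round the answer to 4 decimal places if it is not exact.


Total processing time = 18 + 11 + 13 + 12 + 16 + 15 + 17 + 3 = 105
Number of machines = 3
Ideal balanced load = 105 / 3 = 35.0

35.0


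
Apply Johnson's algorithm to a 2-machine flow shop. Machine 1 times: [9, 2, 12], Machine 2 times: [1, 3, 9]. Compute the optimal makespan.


Apply Johnson's rule:
  Group 1 (a <= b): [(2, 2, 3)]
  Group 2 (a > b): [(3, 12, 9), (1, 9, 1)]
Optimal job order: [2, 3, 1]
Schedule:
  Job 2: M1 done at 2, M2 done at 5
  Job 3: M1 done at 14, M2 done at 23
  Job 1: M1 done at 23, M2 done at 24
Makespan = 24

24


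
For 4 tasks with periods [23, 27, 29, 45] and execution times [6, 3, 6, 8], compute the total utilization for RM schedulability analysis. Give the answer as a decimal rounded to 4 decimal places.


Compute individual utilizations (exact fractions):
  Task 1: C/T = 6/23 (approx. 0.2609)
  Task 2: C/T = 3/27 = 1/9 (approx. 0.1111)
  Task 3: C/T = 6/29 (approx. 0.2069)
  Task 4: C/T = 8/45 (approx. 0.1778)
Total utilization U = 6/23 + 1/9 + 6/29 + 8/45 = 22711/30015
Rounded to 4 decimal places: U = 0.7567
RM (Liu & Layland) bound for 4 tasks = 0.756828; compare with U = 22711/30015 (approx. 0.756655)
U <= bound, so schedulable by RM sufficient condition.

0.7567


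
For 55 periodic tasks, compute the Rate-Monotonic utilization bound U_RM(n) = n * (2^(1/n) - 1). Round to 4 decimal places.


Compute 2^(1/55) = 1.0126824244
Subtract 1: 1.0126824244 - 1 = 0.0126824244
Multiply by n: 55 * 0.0126824244 = 0.6975333420
Round to 4 dp: 0.6975

0.6975
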